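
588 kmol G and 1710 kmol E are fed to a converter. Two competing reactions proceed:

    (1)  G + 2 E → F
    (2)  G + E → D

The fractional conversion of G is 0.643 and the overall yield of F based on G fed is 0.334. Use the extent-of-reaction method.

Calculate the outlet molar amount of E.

Yield of F: 1ξ₁ / 588 = 0.334 → ξ₁ = 196.4 kmol.
Conversion of G: 1ξ₁ + 1ξ₂ = 0.643 × 588 = 378.1 → ξ₂ = 181.7 kmol.
Outlet amounts (n = n₀ + Σ ν·ξ):
  G: 588 − 1(196.4) − 1(181.7) = 209.9
  E: 1710 − 2(196.4) − 1(181.7) = 1136
  F: 0 + 1(196.4) = 196.4
  D: 0 + 1(181.7) = 181.7

1140 kmol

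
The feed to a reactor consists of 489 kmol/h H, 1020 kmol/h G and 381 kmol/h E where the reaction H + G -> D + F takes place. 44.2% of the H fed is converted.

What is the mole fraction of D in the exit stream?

H reacted = 0.442 × 489 = 216.1 kmol/h; ν_H = −1, so ξ = 216.1/1 = 216.1 kmol/h.
Outlet amounts (n = n₀ + ν ξ):
  H: 489 − 1(216.1) = 272.9
  G: 1020 − 1(216.1) = 803.9
  D: 0 + 1(216.1) = 216.1
  F: 0 + 1(216.1) = 216.1
  E: 381 (inert)
Total out = 1890 kmol/h; y_D = 216.1 / 1890 = 0.1144.

0.114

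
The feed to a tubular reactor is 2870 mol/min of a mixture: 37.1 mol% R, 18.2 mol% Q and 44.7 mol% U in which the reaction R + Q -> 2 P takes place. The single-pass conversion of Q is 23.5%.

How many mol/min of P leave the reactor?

Q reacted = 0.235 × 522.3 = 122.7 mol/min; ν_Q = −1, so ξ = 122.7/1 = 122.7 mol/min.
Outlet amounts (n = n₀ + ν ξ):
  R: 1065 − 1(122.7) = 942
  Q: 522.3 − 1(122.7) = 399.6
  P: 0 + 2(122.7) = 245.5
  U: 1283 (inert)

245 mol/min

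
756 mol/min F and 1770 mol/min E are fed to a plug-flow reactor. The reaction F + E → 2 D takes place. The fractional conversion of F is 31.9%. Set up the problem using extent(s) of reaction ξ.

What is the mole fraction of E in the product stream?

F reacted = 0.319 × 756 = 241.2 mol/min; ν_F = −1, so ξ = 241.2/1 = 241.2 mol/min.
Outlet amounts (n = n₀ + ν ξ):
  F: 756 − 1(241.2) = 514.8
  E: 1770 − 1(241.2) = 1529
  D: 0 + 2(241.2) = 482.3
Total out = 2526 mol/min; y_E = 1529 / 2526 = 0.6052.

0.605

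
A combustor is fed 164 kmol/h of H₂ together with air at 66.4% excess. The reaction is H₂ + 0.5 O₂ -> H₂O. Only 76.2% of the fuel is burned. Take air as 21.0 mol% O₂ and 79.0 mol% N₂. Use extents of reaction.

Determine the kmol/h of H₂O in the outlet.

125 kmol/h

Stoichiometric O₂ = 0.5 × 164 = 82 kmol/h; O₂ fed = 82 × 1.664 = 136.4 kmol/h.
N₂ fed = 136.4 × 79/21 = 513.3 kmol/h.
Fuel reacted = 0.762 × 164 → ξ = 125 kmol/h.
Outlet (n = n₀ + ν ξ):
  H₂: 164 − 1(125) = 39.03
  O₂: 136.4 − 0.5(125) = 73.96
  N₂: 513.3 (inert)
  H₂O: 0 + 1(125) = 125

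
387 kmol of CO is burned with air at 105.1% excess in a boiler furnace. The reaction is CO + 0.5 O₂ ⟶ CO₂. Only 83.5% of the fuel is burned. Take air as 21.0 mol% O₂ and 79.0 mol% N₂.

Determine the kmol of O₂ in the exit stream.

235 kmol

Stoichiometric O₂ = 0.5 × 387 = 193.5 kmol; O₂ fed = 193.5 × 2.051 = 396.9 kmol.
N₂ fed = 396.9 × 79/21 = 1493 kmol.
Fuel reacted = 0.835 × 387 → ξ = 323.1 kmol.
Outlet (n = n₀ + ν ξ):
  CO: 387 − 1(323.1) = 63.86
  O₂: 396.9 − 0.5(323.1) = 235.3
  N₂: 1493 (inert)
  CO₂: 0 + 1(323.1) = 323.1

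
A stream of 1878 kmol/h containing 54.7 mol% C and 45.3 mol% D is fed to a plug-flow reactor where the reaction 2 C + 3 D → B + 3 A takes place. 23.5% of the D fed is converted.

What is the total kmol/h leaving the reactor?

1810 kmol/h

D reacted = 0.235 × 850.7 = 199.9 kmol/h; ν_D = −3, so ξ = 199.9/3 = 66.64 kmol/h.
Outlet amounts (n = n₀ + ν ξ):
  C: 1027 − 2(66.64) = 894
  D: 850.7 − 3(66.64) = 650.8
  B: 0 + 1(66.64) = 66.64
  A: 0 + 3(66.64) = 199.9
Total out = 894 + 650.8 + 66.64 + 199.9 = 1811 kmol/h.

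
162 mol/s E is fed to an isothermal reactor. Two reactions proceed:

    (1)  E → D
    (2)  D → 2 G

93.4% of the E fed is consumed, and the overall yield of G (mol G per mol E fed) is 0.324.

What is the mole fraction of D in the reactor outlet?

0.664

Conversion of E: E consumed = 1ξ₁ = 0.934 × 162 → ξ₁ = 151.3 mol/s.
Yield of G: 2ξ₂ / 162 = 0.324 → ξ₂ = 26.24 mol/s.
Outlet amounts (n = n₀ + Σ ν·ξ):
  E: 162 − 1(151.3) = 10.69
  D: 0 + 1(151.3) − 1(26.24) = 125.1
  G: 0 + 2(26.24) = 52.49
Total out = 188.2 mol/s; y_D = 125.1 / 188.2 = 0.6644.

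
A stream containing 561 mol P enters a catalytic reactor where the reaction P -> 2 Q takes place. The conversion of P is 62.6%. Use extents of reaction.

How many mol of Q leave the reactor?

P reacted = 0.626 × 561 = 351.2 mol; ν_P = −1, so ξ = 351.2/1 = 351.2 mol.
Outlet amounts (n = n₀ + ν ξ):
  P: 561 − 1(351.2) = 209.8
  Q: 0 + 2(351.2) = 702.4

702 mol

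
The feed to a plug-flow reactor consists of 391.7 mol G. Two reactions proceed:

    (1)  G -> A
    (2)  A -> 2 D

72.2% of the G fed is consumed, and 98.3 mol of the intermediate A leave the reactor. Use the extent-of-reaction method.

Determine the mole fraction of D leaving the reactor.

Conversion of G: G consumed = 1ξ₁ = 0.722 × 391.7 → ξ₁ = 282.8 mol.
A balance: n_A = 0 + 1ξ₁ − 1ξ₂ = 98.3 → ξ₂ = (1·282.8 − 98.3)/1 = 184.5 mol.
Outlet amounts (n = n₀ + Σ ν·ξ):
  G: 391.7 − 1(282.8) = 108.9
  A: 0 + 1(282.8) − 1(184.5) = 98.3
  D: 0 + 2(184.5) = 369
Total out = 576.2 mol; y_D = 369 / 576.2 = 0.6404.

0.64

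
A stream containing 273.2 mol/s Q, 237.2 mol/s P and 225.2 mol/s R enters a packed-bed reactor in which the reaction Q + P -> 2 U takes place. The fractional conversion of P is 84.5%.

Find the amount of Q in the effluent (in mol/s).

P reacted = 0.845 × 237.2 = 200.4 mol/s; ν_P = −1, so ξ = 200.4/1 = 200.4 mol/s.
Outlet amounts (n = n₀ + ν ξ):
  Q: 273.2 − 1(200.4) = 72.77
  P: 237.2 − 1(200.4) = 36.77
  U: 0 + 2(200.4) = 400.9
  R: 225.2 (inert)

72.8 mol/s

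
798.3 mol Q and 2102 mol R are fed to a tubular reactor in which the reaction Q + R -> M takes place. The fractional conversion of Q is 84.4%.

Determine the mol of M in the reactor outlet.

674 mol

Q reacted = 0.844 × 798.3 = 673.8 mol; ν_Q = −1, so ξ = 673.8/1 = 673.8 mol.
Outlet amounts (n = n₀ + ν ξ):
  Q: 798.3 − 1(673.8) = 124.5
  R: 2102 − 1(673.8) = 1428
  M: 0 + 1(673.8) = 673.8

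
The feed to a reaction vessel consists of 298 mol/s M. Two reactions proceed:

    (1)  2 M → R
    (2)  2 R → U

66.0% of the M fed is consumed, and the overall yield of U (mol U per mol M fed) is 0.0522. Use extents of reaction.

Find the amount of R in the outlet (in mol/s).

67.2 mol/s

Conversion of M: M consumed = 2ξ₁ = 0.66 × 298 → ξ₁ = 98.34 mol/s.
Yield of U: 1ξ₂ / 298 = 0.0522 → ξ₂ = 15.56 mol/s.
Outlet amounts (n = n₀ + Σ ν·ξ):
  M: 298 − 2(98.34) = 101.3
  R: 0 + 1(98.34) − 2(15.56) = 67.23
  U: 0 + 1(15.56) = 15.56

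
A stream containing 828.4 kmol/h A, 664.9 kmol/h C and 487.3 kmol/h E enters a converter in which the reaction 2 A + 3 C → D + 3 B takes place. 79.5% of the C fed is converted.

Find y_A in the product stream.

C reacted = 0.795 × 664.9 = 528.6 kmol/h; ν_C = −3, so ξ = 528.6/3 = 176.2 kmol/h.
Outlet amounts (n = n₀ + ν ξ):
  A: 828.4 − 2(176.2) = 476
  C: 664.9 − 3(176.2) = 136.3
  D: 0 + 1(176.2) = 176.2
  B: 0 + 3(176.2) = 528.6
  E: 487.3 (inert)
Total out = 1804 kmol/h; y_A = 476 / 1804 = 0.2638.

0.264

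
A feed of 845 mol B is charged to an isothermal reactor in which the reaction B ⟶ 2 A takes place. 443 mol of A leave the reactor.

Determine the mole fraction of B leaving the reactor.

0.585

For A: n = n₀ + 2ξ → 443 = 0 + 2ξ, giving ξ = 221.5 mol.
Outlet amounts (n = n₀ + ν ξ):
  B: 845 − 1(221.5) = 623.5
  A: 0 + 2(221.5) = 443
Total out = 1066 mol; y_B = 623.5 / 1066 = 0.5846.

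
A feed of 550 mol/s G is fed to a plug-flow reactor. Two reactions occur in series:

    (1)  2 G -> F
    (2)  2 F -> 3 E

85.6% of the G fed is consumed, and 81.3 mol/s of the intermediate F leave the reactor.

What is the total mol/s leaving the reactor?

Conversion of G: G consumed = 2ξ₁ = 0.856 × 550 → ξ₁ = 235.4 mol/s.
F balance: n_F = 0 + 1ξ₁ − 2ξ₂ = 81.3 → ξ₂ = (1·235.4 − 81.3)/2 = 77.05 mol/s.
Outlet amounts (n = n₀ + Σ ν·ξ):
  G: 550 − 2(235.4) = 79.2
  F: 0 + 1(235.4) − 2(77.05) = 81.3
  E: 0 + 3(77.05) = 231.2
Total out = 79.2 + 81.3 + 231.2 = 391.6 mol/s.

392 mol/s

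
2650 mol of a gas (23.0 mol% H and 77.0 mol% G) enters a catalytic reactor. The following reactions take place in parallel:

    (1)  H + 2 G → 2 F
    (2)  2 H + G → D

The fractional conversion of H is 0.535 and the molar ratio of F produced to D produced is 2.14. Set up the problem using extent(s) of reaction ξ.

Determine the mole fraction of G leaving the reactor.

0.735

Conversion of H: H consumed = 0.535 × 609.5 = 326.1 mol = 1ξ₁ + 2ξ₂.
Selectivity: 2ξ₁ / (1ξ₂) = 2.14 → ξ₁ = 1.07 ξ₂.
Substitute: (1·1.07 + 2) ξ₂ = 326.1 → ξ₂ = 106.2 mol, ξ₁ = 113.7 mol.
Outlet amounts (n = n₀ + Σ ν·ξ):
  H: 609.5 − 1(113.7) − 2(106.2) = 283.4
  G: 2040 − 2(113.7) − 1(106.2) = 1707
  F: 0 + 2(113.7) = 227.3
  D: 0 + 1(106.2) = 106.2
Total out = 2324 mol; y_G = 1707 / 2324 = 0.7345.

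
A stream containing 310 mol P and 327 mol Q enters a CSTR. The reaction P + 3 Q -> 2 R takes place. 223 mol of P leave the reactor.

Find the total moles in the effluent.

For P: n = n₀ − 1ξ → 223 = 310 − 1ξ, giving ξ = 87 mol.
Outlet amounts (n = n₀ + ν ξ):
  P: 310 − 1(87) = 223
  Q: 327 − 3(87) = 66
  R: 0 + 2(87) = 174
Total out = 223 + 66 + 174 = 463 mol.

463 mol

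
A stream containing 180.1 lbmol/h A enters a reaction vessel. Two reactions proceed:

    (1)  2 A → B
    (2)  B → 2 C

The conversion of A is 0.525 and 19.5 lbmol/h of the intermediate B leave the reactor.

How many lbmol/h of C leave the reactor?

55.6 lbmol/h

Conversion of A: A consumed = 2ξ₁ = 0.525 × 180.1 → ξ₁ = 47.28 lbmol/h.
B balance: n_B = 0 + 1ξ₁ − 1ξ₂ = 19.5 → ξ₂ = (1·47.28 − 19.5)/1 = 27.78 lbmol/h.
Outlet amounts (n = n₀ + Σ ν·ξ):
  A: 180.1 − 2(47.28) = 85.55
  B: 0 + 1(47.28) − 1(27.78) = 19.5
  C: 0 + 2(27.78) = 55.55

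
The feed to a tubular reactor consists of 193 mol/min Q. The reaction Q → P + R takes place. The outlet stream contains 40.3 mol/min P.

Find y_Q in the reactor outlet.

0.655

For P: n = n₀ + 1ξ → 40.3 = 0 + 1ξ, giving ξ = 40.3 mol/min.
Outlet amounts (n = n₀ + ν ξ):
  Q: 193 − 1(40.3) = 152.7
  P: 0 + 1(40.3) = 40.3
  R: 0 + 1(40.3) = 40.3
Total out = 233.3 mol/min; y_Q = 152.7 / 233.3 = 0.6545.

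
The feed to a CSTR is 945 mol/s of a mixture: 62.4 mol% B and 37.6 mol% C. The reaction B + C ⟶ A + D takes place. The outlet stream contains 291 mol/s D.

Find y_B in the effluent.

0.316

For D: n = n₀ + 1ξ → 291 = 0 + 1ξ, giving ξ = 291 mol/s.
Outlet amounts (n = n₀ + ν ξ):
  B: 589.7 − 1(291) = 298.7
  C: 355.3 − 1(291) = 64.32
  A: 0 + 1(291) = 291
  D: 0 + 1(291) = 291
Total out = 945 mol/s; y_B = 298.7 / 945 = 0.3161.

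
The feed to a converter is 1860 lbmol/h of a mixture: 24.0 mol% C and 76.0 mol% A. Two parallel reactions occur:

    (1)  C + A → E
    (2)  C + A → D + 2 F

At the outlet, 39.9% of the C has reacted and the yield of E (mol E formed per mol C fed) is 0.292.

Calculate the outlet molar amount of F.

95.5 lbmol/h

Yield of E: 1ξ₁ / 446.4 = 0.292 → ξ₁ = 130.3 lbmol/h.
Conversion of C: 1ξ₁ + 1ξ₂ = 0.399 × 446.4 = 178.1 → ξ₂ = 47.76 lbmol/h.
Outlet amounts (n = n₀ + Σ ν·ξ):
  C: 446.4 − 1(130.3) − 1(47.76) = 268.3
  A: 1414 − 1(130.3) − 1(47.76) = 1235
  E: 0 + 1(130.3) = 130.3
  D: 0 + 1(47.76) = 47.76
  F: 0 + 2(47.76) = 95.53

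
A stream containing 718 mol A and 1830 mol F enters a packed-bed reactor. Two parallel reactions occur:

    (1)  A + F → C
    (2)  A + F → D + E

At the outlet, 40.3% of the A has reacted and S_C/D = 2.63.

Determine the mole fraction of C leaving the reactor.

Conversion of A: A consumed = 0.403 × 718 = 289.4 mol = 1ξ₁ + 1ξ₂.
Selectivity: 1ξ₁ / (1ξ₂) = 2.63 → ξ₁ = 2.63 ξ₂.
Substitute: (1·2.63 + 1) ξ₂ = 289.4 → ξ₂ = 79.71 mol, ξ₁ = 209.6 mol.
Outlet amounts (n = n₀ + Σ ν·ξ):
  A: 718 − 1(209.6) − 1(79.71) = 428.6
  F: 1830 − 1(209.6) − 1(79.71) = 1541
  C: 0 + 1(209.6) = 209.6
  D: 0 + 1(79.71) = 79.71
  E: 0 + 1(79.71) = 79.71
Total out = 2338 mol; y_C = 209.6 / 2338 = 0.08965.

0.0897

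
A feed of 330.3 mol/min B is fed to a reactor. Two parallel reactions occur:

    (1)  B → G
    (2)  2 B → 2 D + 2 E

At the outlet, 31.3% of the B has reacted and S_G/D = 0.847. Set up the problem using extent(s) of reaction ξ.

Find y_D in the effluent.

0.145

Conversion of B: B consumed = 0.313 × 330.3 = 103.4 mol/min = 1ξ₁ + 2ξ₂.
Selectivity: 1ξ₁ / (2ξ₂) = 0.847 → ξ₁ = 1.694 ξ₂.
Substitute: (1·1.694 + 2) ξ₂ = 103.4 → ξ₂ = 27.99 mol/min, ξ₁ = 47.41 mol/min.
Outlet amounts (n = n₀ + Σ ν·ξ):
  B: 330.3 − 1(47.41) − 2(27.99) = 226.9
  G: 0 + 1(47.41) = 47.41
  D: 0 + 2(27.99) = 55.97
  E: 0 + 2(27.99) = 55.97
Total out = 386.3 mol/min; y_D = 55.97 / 386.3 = 0.1449.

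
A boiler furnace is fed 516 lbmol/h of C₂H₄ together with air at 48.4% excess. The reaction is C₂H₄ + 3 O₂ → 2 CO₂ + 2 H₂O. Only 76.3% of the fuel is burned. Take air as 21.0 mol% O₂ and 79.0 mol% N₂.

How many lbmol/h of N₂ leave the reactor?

Stoichiometric O₂ = 3 × 516 = 1548 lbmol/h; O₂ fed = 1548 × 1.484 = 2297 lbmol/h.
N₂ fed = 2297 × 79/21 = 8642 lbmol/h.
Fuel reacted = 0.763 × 516 → ξ = 393.7 lbmol/h.
Outlet (n = n₀ + ν ξ):
  C₂H₄: 516 − 1(393.7) = 122.3
  O₂: 2297 − 3(393.7) = 1116
  N₂: 8642 (inert)
  CO₂: 0 + 2(393.7) = 787.4
  H₂O: 0 + 2(393.7) = 787.4

8640 lbmol/h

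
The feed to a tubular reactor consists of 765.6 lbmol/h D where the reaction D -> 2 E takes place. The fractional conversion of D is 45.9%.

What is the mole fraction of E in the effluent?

0.629

D reacted = 0.459 × 765.6 = 351.4 lbmol/h; ν_D = −1, so ξ = 351.4/1 = 351.4 lbmol/h.
Outlet amounts (n = n₀ + ν ξ):
  D: 765.6 − 1(351.4) = 414.2
  E: 0 + 2(351.4) = 702.8
Total out = 1117 lbmol/h; y_E = 702.8 / 1117 = 0.6292.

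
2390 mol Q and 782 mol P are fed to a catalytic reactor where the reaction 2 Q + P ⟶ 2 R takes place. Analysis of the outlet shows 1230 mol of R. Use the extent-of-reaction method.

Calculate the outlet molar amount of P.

For R: n = n₀ + 2ξ → 1230 = 0 + 2ξ, giving ξ = 615 mol.
Outlet amounts (n = n₀ + ν ξ):
  Q: 2390 − 2(615) = 1160
  P: 782 − 1(615) = 167
  R: 0 + 2(615) = 1230

167 mol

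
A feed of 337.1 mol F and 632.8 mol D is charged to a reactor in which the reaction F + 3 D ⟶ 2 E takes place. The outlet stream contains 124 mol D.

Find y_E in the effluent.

0.538

For D: n = n₀ − 3ξ → 124 = 632.8 − 3ξ, giving ξ = 169.6 mol.
Outlet amounts (n = n₀ + ν ξ):
  F: 337.1 − 1(169.6) = 167.5
  D: 632.8 − 3(169.6) = 124
  E: 0 + 2(169.6) = 339.2
Total out = 630.7 mol; y_E = 339.2 / 630.7 = 0.5378.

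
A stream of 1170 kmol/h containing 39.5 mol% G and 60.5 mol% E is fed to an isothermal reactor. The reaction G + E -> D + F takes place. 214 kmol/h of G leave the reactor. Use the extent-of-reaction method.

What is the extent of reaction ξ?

For G: n = n₀ − 1ξ → 214 = 462.1 − 1ξ, giving ξ = 248.1 kmol/h.
Outlet amounts (n = n₀ + ν ξ):
  G: 462.1 − 1(248.1) = 214
  E: 707.9 − 1(248.1) = 459.7
  D: 0 + 1(248.1) = 248.1
  F: 0 + 1(248.1) = 248.1

ξ = 248 kmol/h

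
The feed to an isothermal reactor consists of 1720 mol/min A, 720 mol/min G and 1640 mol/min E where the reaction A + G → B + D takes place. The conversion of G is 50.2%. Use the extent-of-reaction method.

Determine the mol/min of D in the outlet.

G reacted = 0.502 × 720 = 361.4 mol/min; ν_G = −1, so ξ = 361.4/1 = 361.4 mol/min.
Outlet amounts (n = n₀ + ν ξ):
  A: 1720 − 1(361.4) = 1359
  G: 720 − 1(361.4) = 358.6
  B: 0 + 1(361.4) = 361.4
  D: 0 + 1(361.4) = 361.4
  E: 1640 (inert)

361 mol/min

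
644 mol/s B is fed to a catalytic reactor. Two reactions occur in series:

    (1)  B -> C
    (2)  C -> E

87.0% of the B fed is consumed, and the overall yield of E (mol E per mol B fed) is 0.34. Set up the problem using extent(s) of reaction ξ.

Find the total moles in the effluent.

Conversion of B: B consumed = 1ξ₁ = 0.87 × 644 → ξ₁ = 560.3 mol/s.
Yield of E: 1ξ₂ / 644 = 0.34 → ξ₂ = 219 mol/s.
Outlet amounts (n = n₀ + Σ ν·ξ):
  B: 644 − 1(560.3) = 83.72
  C: 0 + 1(560.3) − 1(219) = 341.3
  E: 0 + 1(219) = 219
Total out = 83.72 + 341.3 + 219 = 644 mol/s.

644 mol/s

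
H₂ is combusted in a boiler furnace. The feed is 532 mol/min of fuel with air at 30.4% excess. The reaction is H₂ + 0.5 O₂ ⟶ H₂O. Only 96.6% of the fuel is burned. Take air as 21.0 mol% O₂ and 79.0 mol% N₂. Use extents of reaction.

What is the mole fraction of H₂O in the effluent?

Stoichiometric O₂ = 0.5 × 532 = 266 mol/min; O₂ fed = 266 × 1.304 = 346.9 mol/min.
N₂ fed = 346.9 × 79/21 = 1305 mol/min.
Fuel reacted = 0.966 × 532 → ξ = 513.9 mol/min.
Outlet (n = n₀ + ν ξ):
  H₂: 532 − 1(513.9) = 18.09
  O₂: 346.9 − 0.5(513.9) = 89.91
  N₂: 1305 (inert)
  H₂O: 0 + 1(513.9) = 513.9
Total out = 1927 mol/min; y_H₂O = 513.9 / 1927 = 0.2667.

0.267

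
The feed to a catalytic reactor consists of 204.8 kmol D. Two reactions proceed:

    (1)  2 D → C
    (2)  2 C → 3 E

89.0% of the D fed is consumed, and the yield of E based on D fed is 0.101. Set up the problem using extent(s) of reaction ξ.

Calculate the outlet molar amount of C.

77.3 kmol

Conversion of D: D consumed = 2ξ₁ = 0.89 × 204.8 → ξ₁ = 91.14 kmol.
Yield of E: 3ξ₂ / 204.8 = 0.101 → ξ₂ = 6.895 kmol.
Outlet amounts (n = n₀ + Σ ν·ξ):
  D: 204.8 − 2(91.14) = 22.53
  C: 0 + 1(91.14) − 2(6.895) = 77.35
  E: 0 + 3(6.895) = 20.68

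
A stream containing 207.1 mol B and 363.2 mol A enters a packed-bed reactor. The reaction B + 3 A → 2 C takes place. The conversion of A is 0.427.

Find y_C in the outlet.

A reacted = 0.427 × 363.2 = 155.1 mol; ν_A = −3, so ξ = 155.1/3 = 51.7 mol.
Outlet amounts (n = n₀ + ν ξ):
  B: 207.1 − 1(51.7) = 155.4
  A: 363.2 − 3(51.7) = 208.1
  C: 0 + 2(51.7) = 103.4
Total out = 466.9 mol; y_C = 103.4 / 466.9 = 0.2214.

0.221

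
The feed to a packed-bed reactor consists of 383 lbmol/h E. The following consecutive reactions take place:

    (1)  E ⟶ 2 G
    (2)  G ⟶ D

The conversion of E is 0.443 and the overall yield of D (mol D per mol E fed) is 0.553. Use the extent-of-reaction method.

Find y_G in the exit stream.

Conversion of E: E consumed = 1ξ₁ = 0.443 × 383 → ξ₁ = 169.7 lbmol/h.
Yield of D: 1ξ₂ / 383 = 0.553 → ξ₂ = 211.8 lbmol/h.
Outlet amounts (n = n₀ + Σ ν·ξ):
  E: 383 − 1(169.7) = 213.3
  G: 0 + 2(169.7) − 1(211.8) = 127.5
  D: 0 + 1(211.8) = 211.8
Total out = 552.7 lbmol/h; y_G = 127.5 / 552.7 = 0.2308.

0.231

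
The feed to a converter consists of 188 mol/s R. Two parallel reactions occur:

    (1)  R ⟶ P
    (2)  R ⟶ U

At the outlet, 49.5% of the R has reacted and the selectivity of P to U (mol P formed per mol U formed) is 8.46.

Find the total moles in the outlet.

188 mol/s

Conversion of R: R consumed = 0.495 × 188 = 93.06 mol/s = 1ξ₁ + 1ξ₂.
Selectivity: 1ξ₁ / (1ξ₂) = 8.46 → ξ₁ = 8.46 ξ₂.
Substitute: (1·8.46 + 1) ξ₂ = 93.06 → ξ₂ = 9.837 mol/s, ξ₁ = 83.22 mol/s.
Outlet amounts (n = n₀ + Σ ν·ξ):
  R: 188 − 1(83.22) − 1(9.837) = 94.94
  P: 0 + 1(83.22) = 83.22
  U: 0 + 1(9.837) = 9.837
Total out = 94.94 + 83.22 + 9.837 = 188 mol/s.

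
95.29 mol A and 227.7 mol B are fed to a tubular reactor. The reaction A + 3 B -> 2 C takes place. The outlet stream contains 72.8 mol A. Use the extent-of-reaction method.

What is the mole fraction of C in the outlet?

For A: n = n₀ − 1ξ → 72.8 = 95.29 − 1ξ, giving ξ = 22.49 mol.
Outlet amounts (n = n₀ + ν ξ):
  A: 95.29 − 1(22.49) = 72.8
  B: 227.7 − 3(22.49) = 160.2
  C: 0 + 2(22.49) = 44.98
Total out = 278 mol; y_C = 44.98 / 278 = 0.1618.

0.162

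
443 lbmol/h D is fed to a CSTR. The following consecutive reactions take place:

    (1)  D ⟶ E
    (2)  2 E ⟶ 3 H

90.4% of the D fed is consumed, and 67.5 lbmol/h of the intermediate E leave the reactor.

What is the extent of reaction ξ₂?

ξ₂ = 166 lbmol/h

Conversion of D: D consumed = 1ξ₁ = 0.904 × 443 → ξ₁ = 400.5 lbmol/h.
E balance: n_E = 0 + 1ξ₁ − 2ξ₂ = 67.5 → ξ₂ = (1·400.5 − 67.5)/2 = 166.5 lbmol/h.
Outlet amounts (n = n₀ + Σ ν·ξ):
  D: 443 − 1(400.5) = 42.53
  E: 0 + 1(400.5) − 2(166.5) = 67.5
  H: 0 + 3(166.5) = 499.5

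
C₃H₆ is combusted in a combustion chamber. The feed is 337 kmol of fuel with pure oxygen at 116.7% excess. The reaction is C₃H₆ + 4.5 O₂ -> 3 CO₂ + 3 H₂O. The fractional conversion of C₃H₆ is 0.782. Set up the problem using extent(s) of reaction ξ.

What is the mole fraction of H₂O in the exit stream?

Stoichiometric O₂ = 4.5 × 337 = 1516 kmol; O₂ fed = 1516 × 2.167 = 3286 kmol.
Fuel reacted = 0.782 × 337 → ξ = 263.5 kmol.
Outlet (n = n₀ + ν ξ):
  C₃H₆: 337 − 1(263.5) = 73.47
  O₂: 3286 − 4.5(263.5) = 2100
  CO₂: 0 + 3(263.5) = 790.6
  H₂O: 0 + 3(263.5) = 790.6
Total out = 3755 kmol; y_H₂O = 790.6 / 3755 = 0.2105.

0.211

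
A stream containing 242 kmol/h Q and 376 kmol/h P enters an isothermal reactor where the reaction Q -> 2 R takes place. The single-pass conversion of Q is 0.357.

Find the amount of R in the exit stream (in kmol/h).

Q reacted = 0.357 × 242 = 86.39 kmol/h; ν_Q = −1, so ξ = 86.39/1 = 86.39 kmol/h.
Outlet amounts (n = n₀ + ν ξ):
  Q: 242 − 1(86.39) = 155.6
  R: 0 + 2(86.39) = 172.8
  P: 376 (inert)

173 kmol/h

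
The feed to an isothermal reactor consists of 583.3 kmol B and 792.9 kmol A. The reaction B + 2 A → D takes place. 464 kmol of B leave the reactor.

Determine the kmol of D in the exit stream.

For B: n = n₀ − 1ξ → 464 = 583.3 − 1ξ, giving ξ = 119.3 kmol.
Outlet amounts (n = n₀ + ν ξ):
  B: 583.3 − 1(119.3) = 464
  A: 792.9 − 2(119.3) = 554.3
  D: 0 + 1(119.3) = 119.3

119 kmol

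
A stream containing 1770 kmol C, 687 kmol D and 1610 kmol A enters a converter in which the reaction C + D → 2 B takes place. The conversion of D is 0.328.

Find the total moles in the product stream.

D reacted = 0.328 × 687 = 225.3 kmol; ν_D = −1, so ξ = 225.3/1 = 225.3 kmol.
Outlet amounts (n = n₀ + ν ξ):
  C: 1770 − 1(225.3) = 1545
  D: 687 − 1(225.3) = 461.7
  B: 0 + 2(225.3) = 450.7
  A: 1610 (inert)
Total out = 1545 + 461.7 + 450.7 + 1610 = 4067 kmol.

4070 kmol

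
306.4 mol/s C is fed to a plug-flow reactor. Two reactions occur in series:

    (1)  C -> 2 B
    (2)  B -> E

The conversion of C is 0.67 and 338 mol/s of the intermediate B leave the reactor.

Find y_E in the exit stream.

Conversion of C: C consumed = 1ξ₁ = 0.67 × 306.4 → ξ₁ = 205.3 mol/s.
B balance: n_B = 0 + 2ξ₁ − 1ξ₂ = 338 → ξ₂ = (2·205.3 − 338)/1 = 72.58 mol/s.
Outlet amounts (n = n₀ + Σ ν·ξ):
  C: 306.4 − 1(205.3) = 101.1
  B: 0 + 2(205.3) − 1(72.58) = 338
  E: 0 + 1(72.58) = 72.58
Total out = 511.7 mol/s; y_E = 72.58 / 511.7 = 0.1418.

0.142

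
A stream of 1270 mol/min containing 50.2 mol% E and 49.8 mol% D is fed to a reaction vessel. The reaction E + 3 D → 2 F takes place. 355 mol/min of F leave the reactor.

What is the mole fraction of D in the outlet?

0.109

For F: n = n₀ + 2ξ → 355 = 0 + 2ξ, giving ξ = 177.5 mol/min.
Outlet amounts (n = n₀ + ν ξ):
  E: 637.5 − 1(177.5) = 460
  D: 632.5 − 3(177.5) = 99.96
  F: 0 + 2(177.5) = 355
Total out = 915 mol/min; y_D = 99.96 / 915 = 0.1092.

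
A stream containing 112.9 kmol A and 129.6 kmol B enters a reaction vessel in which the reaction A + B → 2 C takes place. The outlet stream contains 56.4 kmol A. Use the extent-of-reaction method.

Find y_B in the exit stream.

For A: n = n₀ − 1ξ → 56.4 = 112.9 − 1ξ, giving ξ = 56.5 kmol.
Outlet amounts (n = n₀ + ν ξ):
  A: 112.9 − 1(56.5) = 56.4
  B: 129.6 − 1(56.5) = 73.1
  C: 0 + 2(56.5) = 113
Total out = 242.5 kmol; y_B = 73.1 / 242.5 = 0.3014.

0.301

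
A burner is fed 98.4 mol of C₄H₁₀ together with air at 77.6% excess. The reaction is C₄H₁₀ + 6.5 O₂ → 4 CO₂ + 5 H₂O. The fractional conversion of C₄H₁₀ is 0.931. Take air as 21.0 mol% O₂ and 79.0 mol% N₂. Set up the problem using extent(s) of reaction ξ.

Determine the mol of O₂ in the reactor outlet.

540 mol

Stoichiometric O₂ = 6.5 × 98.4 = 639.6 mol; O₂ fed = 639.6 × 1.776 = 1136 mol.
N₂ fed = 1136 × 79/21 = 4273 mol.
Fuel reacted = 0.931 × 98.4 → ξ = 91.61 mol.
Outlet (n = n₀ + ν ξ):
  C₄H₁₀: 98.4 − 1(91.61) = 6.79
  O₂: 1136 − 6.5(91.61) = 540.5
  N₂: 4273 (inert)
  CO₂: 0 + 4(91.61) = 366.4
  H₂O: 0 + 5(91.61) = 458.1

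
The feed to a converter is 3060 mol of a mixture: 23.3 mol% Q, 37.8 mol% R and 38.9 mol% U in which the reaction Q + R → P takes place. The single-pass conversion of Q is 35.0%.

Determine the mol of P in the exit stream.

250 mol

Q reacted = 0.35 × 713 = 249.5 mol; ν_Q = −1, so ξ = 249.5/1 = 249.5 mol.
Outlet amounts (n = n₀ + ν ξ):
  Q: 713 − 1(249.5) = 463.4
  R: 1157 − 1(249.5) = 907.1
  P: 0 + 1(249.5) = 249.5
  U: 1190 (inert)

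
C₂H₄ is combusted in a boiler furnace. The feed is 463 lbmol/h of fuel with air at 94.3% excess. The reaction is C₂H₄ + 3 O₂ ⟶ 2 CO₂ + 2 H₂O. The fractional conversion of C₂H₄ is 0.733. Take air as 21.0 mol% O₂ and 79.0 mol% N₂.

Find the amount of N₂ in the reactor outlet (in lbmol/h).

Stoichiometric O₂ = 3 × 463 = 1389 lbmol/h; O₂ fed = 1389 × 1.943 = 2699 lbmol/h.
N₂ fed = 2699 × 79/21 = 10150 lbmol/h.
Fuel reacted = 0.733 × 463 → ξ = 339.4 lbmol/h.
Outlet (n = n₀ + ν ξ):
  C₂H₄: 463 − 1(339.4) = 123.6
  O₂: 2699 − 3(339.4) = 1681
  N₂: 10150 (inert)
  CO₂: 0 + 2(339.4) = 678.8
  H₂O: 0 + 2(339.4) = 678.8

10200 lbmol/h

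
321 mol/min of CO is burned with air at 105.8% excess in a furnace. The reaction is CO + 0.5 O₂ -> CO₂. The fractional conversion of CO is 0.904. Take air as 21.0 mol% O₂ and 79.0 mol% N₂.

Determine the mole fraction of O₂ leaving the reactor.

Stoichiometric O₂ = 0.5 × 321 = 160.5 mol/min; O₂ fed = 160.5 × 2.058 = 330.3 mol/min.
N₂ fed = 330.3 × 79/21 = 1243 mol/min.
Fuel reacted = 0.904 × 321 → ξ = 290.2 mol/min.
Outlet (n = n₀ + ν ξ):
  CO: 321 − 1(290.2) = 30.82
  O₂: 330.3 − 0.5(290.2) = 185.2
  N₂: 1243 (inert)
  CO₂: 0 + 1(290.2) = 290.2
Total out = 1749 mol/min; y_O₂ = 185.2 / 1749 = 0.1059.

0.106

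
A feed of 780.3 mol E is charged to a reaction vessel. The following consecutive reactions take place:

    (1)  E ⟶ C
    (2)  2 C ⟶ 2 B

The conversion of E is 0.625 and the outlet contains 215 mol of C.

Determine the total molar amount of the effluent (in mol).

Conversion of E: E consumed = 1ξ₁ = 0.625 × 780.3 → ξ₁ = 487.7 mol.
C balance: n_C = 0 + 1ξ₁ − 2ξ₂ = 215 → ξ₂ = (1·487.7 − 215)/2 = 136.3 mol.
Outlet amounts (n = n₀ + Σ ν·ξ):
  E: 780.3 − 1(487.7) = 292.6
  C: 0 + 1(487.7) − 2(136.3) = 215
  B: 0 + 2(136.3) = 272.7
Total out = 292.6 + 215 + 272.7 = 780.3 mol.

780 mol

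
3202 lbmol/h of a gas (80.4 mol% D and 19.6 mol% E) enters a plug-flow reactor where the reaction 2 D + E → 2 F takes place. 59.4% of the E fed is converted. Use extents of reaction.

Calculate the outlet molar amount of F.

E reacted = 0.594 × 627.6 = 372.8 lbmol/h; ν_E = −1, so ξ = 372.8/1 = 372.8 lbmol/h.
Outlet amounts (n = n₀ + ν ξ):
  D: 2574 − 2(372.8) = 1829
  E: 627.6 − 1(372.8) = 254.8
  F: 0 + 2(372.8) = 745.6

746 lbmol/h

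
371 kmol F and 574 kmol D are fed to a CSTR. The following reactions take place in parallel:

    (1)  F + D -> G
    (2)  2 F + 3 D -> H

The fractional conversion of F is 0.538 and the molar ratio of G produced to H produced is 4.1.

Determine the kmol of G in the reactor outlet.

Conversion of F: F consumed = 0.538 × 371 = 199.6 kmol = 1ξ₁ + 2ξ₂.
Selectivity: 1ξ₁ / (1ξ₂) = 4.1 → ξ₁ = 4.1 ξ₂.
Substitute: (1·4.1 + 2) ξ₂ = 199.6 → ξ₂ = 32.72 kmol, ξ₁ = 134.2 kmol.
Outlet amounts (n = n₀ + Σ ν·ξ):
  F: 371 − 1(134.2) − 2(32.72) = 171.4
  D: 574 − 1(134.2) − 3(32.72) = 341.7
  G: 0 + 1(134.2) = 134.2
  H: 0 + 1(32.72) = 32.72

134 kmol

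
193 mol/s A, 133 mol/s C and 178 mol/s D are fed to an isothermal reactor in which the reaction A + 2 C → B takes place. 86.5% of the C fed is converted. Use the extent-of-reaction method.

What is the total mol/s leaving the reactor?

389 mol/s

C reacted = 0.865 × 133 = 115 mol/s; ν_C = −2, so ξ = 115/2 = 57.52 mol/s.
Outlet amounts (n = n₀ + ν ξ):
  A: 193 − 1(57.52) = 135.5
  C: 133 − 2(57.52) = 17.95
  B: 0 + 1(57.52) = 57.52
  D: 178 (inert)
Total out = 135.5 + 17.95 + 57.52 + 178 = 389 mol/s.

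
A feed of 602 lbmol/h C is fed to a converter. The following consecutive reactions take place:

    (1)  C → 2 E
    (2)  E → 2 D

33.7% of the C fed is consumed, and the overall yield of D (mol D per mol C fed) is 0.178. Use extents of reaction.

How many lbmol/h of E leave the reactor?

352 lbmol/h

Conversion of C: C consumed = 1ξ₁ = 0.337 × 602 → ξ₁ = 202.9 lbmol/h.
Yield of D: 2ξ₂ / 602 = 0.178 → ξ₂ = 53.58 lbmol/h.
Outlet amounts (n = n₀ + Σ ν·ξ):
  C: 602 − 1(202.9) = 399.1
  E: 0 + 2(202.9) − 1(53.58) = 352.2
  D: 0 + 2(53.58) = 107.2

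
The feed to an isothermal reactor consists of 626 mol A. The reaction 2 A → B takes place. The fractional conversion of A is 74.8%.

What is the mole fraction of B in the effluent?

0.597

A reacted = 0.748 × 626 = 468.2 mol; ν_A = −2, so ξ = 468.2/2 = 234.1 mol.
Outlet amounts (n = n₀ + ν ξ):
  A: 626 − 2(234.1) = 157.8
  B: 0 + 1(234.1) = 234.1
Total out = 391.9 mol; y_B = 234.1 / 391.9 = 0.5974.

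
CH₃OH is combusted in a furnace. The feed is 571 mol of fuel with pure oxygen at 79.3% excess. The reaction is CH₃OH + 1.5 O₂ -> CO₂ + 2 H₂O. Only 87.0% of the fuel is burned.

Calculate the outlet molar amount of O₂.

791 mol

Stoichiometric O₂ = 1.5 × 571 = 856.5 mol; O₂ fed = 856.5 × 1.793 = 1536 mol.
Fuel reacted = 0.87 × 571 → ξ = 496.8 mol.
Outlet (n = n₀ + ν ξ):
  CH₃OH: 571 − 1(496.8) = 74.23
  O₂: 1536 − 1.5(496.8) = 790.5
  CO₂: 0 + 1(496.8) = 496.8
  H₂O: 0 + 2(496.8) = 993.5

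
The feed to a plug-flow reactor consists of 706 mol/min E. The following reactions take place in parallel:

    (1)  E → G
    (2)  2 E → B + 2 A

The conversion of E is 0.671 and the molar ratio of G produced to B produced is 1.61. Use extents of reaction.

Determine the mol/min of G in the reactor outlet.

Conversion of E: E consumed = 0.671 × 706 = 473.7 mol/min = 1ξ₁ + 2ξ₂.
Selectivity: 1ξ₁ / (1ξ₂) = 1.61 → ξ₁ = 1.61 ξ₂.
Substitute: (1·1.61 + 2) ξ₂ = 473.7 → ξ₂ = 131.2 mol/min, ξ₁ = 211.3 mol/min.
Outlet amounts (n = n₀ + Σ ν·ξ):
  E: 706 − 1(211.3) − 2(131.2) = 232.3
  G: 0 + 1(211.3) = 211.3
  B: 0 + 1(131.2) = 131.2
  A: 0 + 2(131.2) = 262.5

211 mol/min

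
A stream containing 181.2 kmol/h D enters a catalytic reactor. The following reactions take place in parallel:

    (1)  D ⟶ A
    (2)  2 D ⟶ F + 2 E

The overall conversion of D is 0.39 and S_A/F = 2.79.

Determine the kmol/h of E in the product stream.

29.5 kmol/h

Conversion of D: D consumed = 0.39 × 181.2 = 70.67 kmol/h = 1ξ₁ + 2ξ₂.
Selectivity: 1ξ₁ / (1ξ₂) = 2.79 → ξ₁ = 2.79 ξ₂.
Substitute: (1·2.79 + 2) ξ₂ = 70.67 → ξ₂ = 14.75 kmol/h, ξ₁ = 41.16 kmol/h.
Outlet amounts (n = n₀ + Σ ν·ξ):
  D: 181.2 − 1(41.16) − 2(14.75) = 110.5
  A: 0 + 1(41.16) = 41.16
  F: 0 + 1(14.75) = 14.75
  E: 0 + 2(14.75) = 29.51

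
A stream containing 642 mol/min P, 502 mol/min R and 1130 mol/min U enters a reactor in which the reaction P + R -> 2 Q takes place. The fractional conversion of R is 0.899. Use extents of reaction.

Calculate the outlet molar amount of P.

191 mol/min

R reacted = 0.899 × 502 = 451.3 mol/min; ν_R = −1, so ξ = 451.3/1 = 451.3 mol/min.
Outlet amounts (n = n₀ + ν ξ):
  P: 642 − 1(451.3) = 190.7
  R: 502 − 1(451.3) = 50.7
  Q: 0 + 2(451.3) = 902.6
  U: 1130 (inert)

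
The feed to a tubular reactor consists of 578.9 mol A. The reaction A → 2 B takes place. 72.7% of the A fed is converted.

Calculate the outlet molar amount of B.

842 mol

A reacted = 0.727 × 578.9 = 420.9 mol; ν_A = −1, so ξ = 420.9/1 = 420.9 mol.
Outlet amounts (n = n₀ + ν ξ):
  A: 578.9 − 1(420.9) = 158
  B: 0 + 2(420.9) = 841.7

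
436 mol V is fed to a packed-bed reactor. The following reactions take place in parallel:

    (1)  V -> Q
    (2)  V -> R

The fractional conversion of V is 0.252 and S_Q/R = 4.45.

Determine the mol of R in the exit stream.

Conversion of V: V consumed = 0.252 × 436 = 109.9 mol = 1ξ₁ + 1ξ₂.
Selectivity: 1ξ₁ / (1ξ₂) = 4.45 → ξ₁ = 4.45 ξ₂.
Substitute: (1·4.45 + 1) ξ₂ = 109.9 → ξ₂ = 20.16 mol, ξ₁ = 89.71 mol.
Outlet amounts (n = n₀ + Σ ν·ξ):
  V: 436 − 1(89.71) − 1(20.16) = 326.1
  Q: 0 + 1(89.71) = 89.71
  R: 0 + 1(20.16) = 20.16

20.2 mol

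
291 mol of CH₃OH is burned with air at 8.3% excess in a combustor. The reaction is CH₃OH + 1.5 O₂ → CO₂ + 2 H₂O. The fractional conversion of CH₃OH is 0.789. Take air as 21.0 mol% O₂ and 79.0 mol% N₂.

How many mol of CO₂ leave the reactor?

230 mol

Stoichiometric O₂ = 1.5 × 291 = 436.5 mol; O₂ fed = 436.5 × 1.083 = 472.7 mol.
N₂ fed = 472.7 × 79/21 = 1778 mol.
Fuel reacted = 0.789 × 291 → ξ = 229.6 mol.
Outlet (n = n₀ + ν ξ):
  CH₃OH: 291 − 1(229.6) = 61.4
  O₂: 472.7 − 1.5(229.6) = 128.3
  N₂: 1778 (inert)
  CO₂: 0 + 1(229.6) = 229.6
  H₂O: 0 + 2(229.6) = 459.2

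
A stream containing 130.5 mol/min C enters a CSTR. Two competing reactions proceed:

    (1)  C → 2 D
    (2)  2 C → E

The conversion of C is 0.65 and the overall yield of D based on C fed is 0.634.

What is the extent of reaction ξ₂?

Yield of D: 2ξ₁ / 130.5 = 0.634 → ξ₁ = 41.37 mol/min.
Conversion of C: 1ξ₁ + 2ξ₂ = 0.65 × 130.5 = 84.83 → ξ₂ = 21.73 mol/min.
Outlet amounts (n = n₀ + Σ ν·ξ):
  C: 130.5 − 1(41.37) − 2(21.73) = 45.67
  D: 0 + 2(41.37) = 82.74
  E: 0 + 1(21.73) = 21.73

ξ₂ = 21.7 mol/min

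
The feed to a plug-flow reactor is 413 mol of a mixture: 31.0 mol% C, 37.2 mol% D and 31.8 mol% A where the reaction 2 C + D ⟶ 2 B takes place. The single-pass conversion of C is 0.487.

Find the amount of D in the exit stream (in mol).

C reacted = 0.487 × 128 = 62.35 mol; ν_C = −2, so ξ = 62.35/2 = 31.18 mol.
Outlet amounts (n = n₀ + ν ξ):
  C: 128 − 2(31.18) = 65.68
  D: 153.6 − 1(31.18) = 122.5
  B: 0 + 2(31.18) = 62.35
  A: 131.3 (inert)

122 mol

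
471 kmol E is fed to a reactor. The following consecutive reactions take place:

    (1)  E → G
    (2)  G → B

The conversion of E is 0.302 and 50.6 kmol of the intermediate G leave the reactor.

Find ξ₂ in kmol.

Conversion of E: E consumed = 1ξ₁ = 0.302 × 471 → ξ₁ = 142.2 kmol.
G balance: n_G = 0 + 1ξ₁ − 1ξ₂ = 50.6 → ξ₂ = (1·142.2 − 50.6)/1 = 91.64 kmol.
Outlet amounts (n = n₀ + Σ ν·ξ):
  E: 471 − 1(142.2) = 328.8
  G: 0 + 1(142.2) − 1(91.64) = 50.6
  B: 0 + 1(91.64) = 91.64

ξ₂ = 91.6 kmol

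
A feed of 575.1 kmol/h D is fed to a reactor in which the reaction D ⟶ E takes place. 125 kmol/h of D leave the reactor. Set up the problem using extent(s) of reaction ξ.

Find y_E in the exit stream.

For D: n = n₀ − 1ξ → 125 = 575.1 − 1ξ, giving ξ = 450.1 kmol/h.
Outlet amounts (n = n₀ + ν ξ):
  D: 575.1 − 1(450.1) = 125
  E: 0 + 1(450.1) = 450.1
Total out = 575.1 kmol/h; y_E = 450.1 / 575.1 = 0.7826.

0.783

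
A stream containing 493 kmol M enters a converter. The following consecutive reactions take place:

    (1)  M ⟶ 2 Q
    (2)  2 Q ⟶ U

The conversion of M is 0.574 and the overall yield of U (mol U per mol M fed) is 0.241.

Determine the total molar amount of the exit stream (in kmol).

Conversion of M: M consumed = 1ξ₁ = 0.574 × 493 → ξ₁ = 283 kmol.
Yield of U: 1ξ₂ / 493 = 0.241 → ξ₂ = 118.8 kmol.
Outlet amounts (n = n₀ + Σ ν·ξ):
  M: 493 − 1(283) = 210
  Q: 0 + 2(283) − 2(118.8) = 328.3
  U: 0 + 1(118.8) = 118.8
Total out = 210 + 328.3 + 118.8 = 657.2 kmol.

657 kmol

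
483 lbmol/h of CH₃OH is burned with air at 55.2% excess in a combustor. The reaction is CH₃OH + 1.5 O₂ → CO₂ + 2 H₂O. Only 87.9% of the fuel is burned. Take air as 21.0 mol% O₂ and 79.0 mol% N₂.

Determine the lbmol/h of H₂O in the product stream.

Stoichiometric O₂ = 1.5 × 483 = 724.5 lbmol/h; O₂ fed = 724.5 × 1.552 = 1124 lbmol/h.
N₂ fed = 1124 × 79/21 = 4230 lbmol/h.
Fuel reacted = 0.879 × 483 → ξ = 424.6 lbmol/h.
Outlet (n = n₀ + ν ξ):
  CH₃OH: 483 − 1(424.6) = 58.44
  O₂: 1124 − 1.5(424.6) = 487.6
  N₂: 4230 (inert)
  CO₂: 0 + 1(424.6) = 424.6
  H₂O: 0 + 2(424.6) = 849.1

849 lbmol/h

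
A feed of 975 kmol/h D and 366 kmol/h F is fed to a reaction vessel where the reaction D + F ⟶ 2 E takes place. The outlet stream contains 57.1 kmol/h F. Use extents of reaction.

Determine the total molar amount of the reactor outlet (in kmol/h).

1340 kmol/h

For F: n = n₀ − 1ξ → 57.1 = 366 − 1ξ, giving ξ = 308.9 kmol/h.
Outlet amounts (n = n₀ + ν ξ):
  D: 975 − 1(308.9) = 666.1
  F: 366 − 1(308.9) = 57.1
  E: 0 + 2(308.9) = 617.8
Total out = 666.1 + 57.1 + 617.8 = 1341 kmol/h.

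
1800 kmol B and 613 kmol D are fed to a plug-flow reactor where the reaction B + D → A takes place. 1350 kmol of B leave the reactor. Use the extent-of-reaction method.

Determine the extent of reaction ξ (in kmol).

For B: n = n₀ − 1ξ → 1350 = 1800 − 1ξ, giving ξ = 450 kmol.
Outlet amounts (n = n₀ + ν ξ):
  B: 1800 − 1(450) = 1350
  D: 613 − 1(450) = 163
  A: 0 + 1(450) = 450

ξ = 450 kmol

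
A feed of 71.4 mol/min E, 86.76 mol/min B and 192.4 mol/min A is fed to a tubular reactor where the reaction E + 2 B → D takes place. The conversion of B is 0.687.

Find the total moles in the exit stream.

B reacted = 0.687 × 86.76 = 59.6 mol/min; ν_B = −2, so ξ = 59.6/2 = 29.8 mol/min.
Outlet amounts (n = n₀ + ν ξ):
  E: 71.4 − 1(29.8) = 41.6
  B: 86.76 − 2(29.8) = 27.16
  D: 0 + 1(29.8) = 29.8
  A: 192.4 (inert)
Total out = 41.6 + 27.16 + 29.8 + 192.4 = 291 mol/min.

291 mol/min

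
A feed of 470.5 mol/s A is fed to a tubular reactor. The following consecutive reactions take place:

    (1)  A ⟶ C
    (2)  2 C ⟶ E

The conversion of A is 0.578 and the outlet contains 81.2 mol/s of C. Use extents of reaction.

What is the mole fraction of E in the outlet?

Conversion of A: A consumed = 1ξ₁ = 0.578 × 470.5 → ξ₁ = 271.9 mol/s.
C balance: n_C = 0 + 1ξ₁ − 2ξ₂ = 81.2 → ξ₂ = (1·271.9 − 81.2)/2 = 95.37 mol/s.
Outlet amounts (n = n₀ + Σ ν·ξ):
  A: 470.5 − 1(271.9) = 198.6
  C: 0 + 1(271.9) − 2(95.37) = 81.2
  E: 0 + 1(95.37) = 95.37
Total out = 375.1 mol/s; y_E = 95.37 / 375.1 = 0.2542.

0.254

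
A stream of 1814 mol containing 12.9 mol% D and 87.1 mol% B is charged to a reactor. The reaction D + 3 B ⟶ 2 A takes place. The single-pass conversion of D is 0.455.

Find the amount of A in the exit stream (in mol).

D reacted = 0.455 × 234 = 106.5 mol; ν_D = −1, so ξ = 106.5/1 = 106.5 mol.
Outlet amounts (n = n₀ + ν ξ):
  D: 234 − 1(106.5) = 127.5
  B: 1580 − 3(106.5) = 1261
  A: 0 + 2(106.5) = 212.9

213 mol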